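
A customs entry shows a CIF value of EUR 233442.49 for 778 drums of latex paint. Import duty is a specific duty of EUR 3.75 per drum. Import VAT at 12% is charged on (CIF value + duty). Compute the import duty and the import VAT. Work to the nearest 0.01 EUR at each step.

Import duty = 778 × 3.75 = 2917.50
VAT base = CIF + duty = 233442.49 + 2917.50 = 236359.99
Import VAT = 236359.99 × 12% = 28363.20

Import duty: EUR 2917.50; import VAT: EUR 28363.20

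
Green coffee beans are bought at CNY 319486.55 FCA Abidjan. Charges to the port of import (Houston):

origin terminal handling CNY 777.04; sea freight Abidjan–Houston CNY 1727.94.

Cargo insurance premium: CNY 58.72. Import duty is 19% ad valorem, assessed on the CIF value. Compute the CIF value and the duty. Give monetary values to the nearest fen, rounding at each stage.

CIF value: CNY 322050.25; import duty: CNY 61189.55

CIF = FCA price + pre-shipment costs + freight + insurance
CIF = 319486.55 + 777.04 + 1727.94 + 58.72 = 322050.25
Import duty = 322050.25 × 19% = 61189.55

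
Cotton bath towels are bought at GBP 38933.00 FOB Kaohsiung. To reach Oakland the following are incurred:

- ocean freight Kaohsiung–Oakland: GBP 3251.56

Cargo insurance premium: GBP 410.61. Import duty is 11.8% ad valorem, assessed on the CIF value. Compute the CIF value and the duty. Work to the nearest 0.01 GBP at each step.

CIF = FOB price + freight + insurance
CIF = 38933.00 + 3251.56 + 410.61 = 42595.17
Import duty = 42595.17 × 11.8% = 5026.23

CIF value: GBP 42595.17; import duty: GBP 5026.23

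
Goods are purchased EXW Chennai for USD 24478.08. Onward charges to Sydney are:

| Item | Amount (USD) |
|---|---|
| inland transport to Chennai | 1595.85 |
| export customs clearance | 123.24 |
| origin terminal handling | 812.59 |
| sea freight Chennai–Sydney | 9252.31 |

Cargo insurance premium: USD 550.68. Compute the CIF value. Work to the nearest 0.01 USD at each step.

CIF value: USD 36812.75

CIF = EXW price + pre-shipment costs + freight + insurance
CIF = 24478.08 + 1595.85 + 123.24 + 812.59 + 9252.31 + 550.68 = 36812.75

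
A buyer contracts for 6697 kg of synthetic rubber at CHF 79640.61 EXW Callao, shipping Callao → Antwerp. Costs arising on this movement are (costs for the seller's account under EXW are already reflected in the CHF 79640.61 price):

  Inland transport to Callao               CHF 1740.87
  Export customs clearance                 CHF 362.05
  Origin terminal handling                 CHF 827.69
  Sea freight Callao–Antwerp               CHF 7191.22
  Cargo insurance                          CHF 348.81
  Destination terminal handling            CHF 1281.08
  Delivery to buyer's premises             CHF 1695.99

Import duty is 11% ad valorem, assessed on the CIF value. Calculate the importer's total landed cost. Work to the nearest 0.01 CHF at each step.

EXW: the seller makes goods available at their premises; the buyer bears all onward costs.
CIF value = EXW price + inland to port + export clearance + origin terminal + freight + insurance = 79640.61 + 1740.87 + 362.05 + 827.69 + 7191.22 + 348.81 = 90111.25
Import duty = 90111.25 × 11% = 9912.24
Buyer bears: inland to port 1740.87 + export clearance 362.05 + origin terminal 827.69 + freight 7191.22 + insurance 348.81 + destination terminal 1281.08 + delivery 1695.99 + duty 9912.24 = 23359.95
Landed cost = invoice 79640.61 + 23359.95 = 103000.56

Total landed cost: CHF 103000.56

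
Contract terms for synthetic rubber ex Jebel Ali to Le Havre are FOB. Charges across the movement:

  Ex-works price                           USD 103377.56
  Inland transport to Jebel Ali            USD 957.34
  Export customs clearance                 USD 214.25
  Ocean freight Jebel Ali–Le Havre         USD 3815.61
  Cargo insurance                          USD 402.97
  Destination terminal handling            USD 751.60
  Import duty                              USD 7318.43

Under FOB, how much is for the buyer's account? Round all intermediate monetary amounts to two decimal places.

FOB: the seller bears costs until goods are on board at the origin port; the buyer bears freight, insurance and all costs thereafter.
Seller's account: goods 103377.56 + inland to port 957.34 + export clearance 214.25 = 104549.15
Buyer's account: freight 3815.61 + insurance 402.97 + destination terminal 751.60 + duty 7318.43 = 12288.61

Buyer's account: USD 12288.61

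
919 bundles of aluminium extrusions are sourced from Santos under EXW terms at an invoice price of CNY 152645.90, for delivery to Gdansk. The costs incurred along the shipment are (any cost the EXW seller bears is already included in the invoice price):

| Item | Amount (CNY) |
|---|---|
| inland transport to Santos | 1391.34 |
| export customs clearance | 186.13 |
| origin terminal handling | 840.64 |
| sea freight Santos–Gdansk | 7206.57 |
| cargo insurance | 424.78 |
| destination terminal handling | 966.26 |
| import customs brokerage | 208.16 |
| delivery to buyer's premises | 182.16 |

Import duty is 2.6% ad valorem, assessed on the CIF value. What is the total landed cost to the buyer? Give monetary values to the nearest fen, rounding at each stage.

Total landed cost: CNY 168282.02

EXW: the seller makes goods available at their premises; the buyer bears all onward costs.
CIF value = EXW price + inland to port + export clearance + origin terminal + freight + insurance = 152645.90 + 1391.34 + 186.13 + 840.64 + 7206.57 + 424.78 = 162695.36
Import duty = 162695.36 × 2.6% = 4230.08
Buyer bears: inland to port 1391.34 + export clearance 186.13 + origin terminal 840.64 + freight 7206.57 + insurance 424.78 + destination terminal 966.26 + brokerage 208.16 + delivery 182.16 + duty 4230.08 = 15636.12
Landed cost = invoice 152645.90 + 15636.12 = 168282.02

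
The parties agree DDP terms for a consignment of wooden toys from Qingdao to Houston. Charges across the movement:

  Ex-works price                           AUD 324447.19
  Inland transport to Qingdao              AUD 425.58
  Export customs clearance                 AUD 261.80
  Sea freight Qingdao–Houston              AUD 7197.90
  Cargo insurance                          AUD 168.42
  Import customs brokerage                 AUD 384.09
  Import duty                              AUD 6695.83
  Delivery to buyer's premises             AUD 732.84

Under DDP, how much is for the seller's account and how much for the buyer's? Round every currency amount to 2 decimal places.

DDP: the seller bears all costs including import duty.
Seller's account: goods 324447.19 + inland to port 425.58 + export clearance 261.80 + freight 7197.90 + insurance 168.42 + brokerage 384.09 + duty 6695.83 + delivery 732.84 = 340313.65
Buyer's account: 0.00

Seller: AUD 340313.65; buyer: AUD 0.00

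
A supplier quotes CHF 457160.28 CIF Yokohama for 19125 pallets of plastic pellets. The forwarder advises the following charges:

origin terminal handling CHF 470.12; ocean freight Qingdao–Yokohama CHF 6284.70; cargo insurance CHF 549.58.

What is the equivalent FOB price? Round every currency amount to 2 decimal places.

FOB price: CHF 450326.00

Not relevant to the conversion: origin terminal — on the seller under both CIF and FOB; already in the CIF price and stays in the FOB price.
From CIF to FOB, the seller no longer bears: freight, insurance.
FOB price = 457160.28 − 6284.70 − 549.58 = 450326.00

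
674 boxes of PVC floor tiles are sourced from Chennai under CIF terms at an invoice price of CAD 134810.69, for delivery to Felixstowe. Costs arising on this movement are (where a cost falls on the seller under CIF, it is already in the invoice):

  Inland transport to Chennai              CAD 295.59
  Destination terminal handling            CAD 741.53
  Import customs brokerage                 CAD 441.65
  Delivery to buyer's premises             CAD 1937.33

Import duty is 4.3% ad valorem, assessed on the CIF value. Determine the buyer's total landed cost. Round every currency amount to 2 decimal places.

CIF: the seller pays costs through ocean freight and marine insurance to the destination port.
Already in the invoice (seller's account under CIF): inland to port — exclude.
The CIF price already equals the CIF value: 134810.69
Import duty = 134810.69 × 4.3% = 5796.86
Buyer bears: destination terminal 741.53 + brokerage 441.65 + delivery 1937.33 + duty 5796.86 = 8917.37
Landed cost = invoice 134810.69 + 8917.37 = 143728.06

Total landed cost: CAD 143728.06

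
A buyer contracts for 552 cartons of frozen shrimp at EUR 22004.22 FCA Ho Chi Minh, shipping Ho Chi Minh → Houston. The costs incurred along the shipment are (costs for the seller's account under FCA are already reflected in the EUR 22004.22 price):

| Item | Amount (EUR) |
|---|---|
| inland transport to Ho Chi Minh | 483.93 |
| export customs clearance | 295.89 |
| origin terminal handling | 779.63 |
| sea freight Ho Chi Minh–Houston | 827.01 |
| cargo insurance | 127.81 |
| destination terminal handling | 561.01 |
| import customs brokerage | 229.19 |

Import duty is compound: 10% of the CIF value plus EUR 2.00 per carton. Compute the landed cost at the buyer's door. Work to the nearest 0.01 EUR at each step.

FCA: the seller delivers export-cleared goods to the carrier; the buyer bears costs from that point.
Already in the invoice (seller's account under FCA): inland to port, export clearance — exclude.
CIF value = FCA price + origin terminal + freight + insurance = 22004.22 + 779.63 + 827.01 + 127.81 = 23738.67
Ad valorem component: 23738.67 × 10% = 2373.87
Specific component: 552 × 2.00 = 1104.00
Import duty = 2373.87 + 1104.00 = 3477.87
Buyer bears: origin terminal 779.63 + freight 827.01 + insurance 127.81 + destination terminal 561.01 + brokerage 229.19 + duty 3477.87 = 6002.52
Landed cost = invoice 22004.22 + 6002.52 = 28006.74

Total landed cost: EUR 28006.74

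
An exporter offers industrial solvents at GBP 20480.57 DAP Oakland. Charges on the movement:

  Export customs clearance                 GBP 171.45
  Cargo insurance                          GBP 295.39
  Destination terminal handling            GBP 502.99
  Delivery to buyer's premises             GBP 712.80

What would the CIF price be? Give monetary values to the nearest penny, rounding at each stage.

Not relevant to the conversion: export clearance, insurance — on the seller under both DAP and CIF; already in the DAP price and stays in the CIF price.
From DAP to CIF, the seller no longer bears: destination terminal, delivery.
CIF price = 20480.57 − 502.99 − 712.80 = 19264.78

CIF price: GBP 19264.78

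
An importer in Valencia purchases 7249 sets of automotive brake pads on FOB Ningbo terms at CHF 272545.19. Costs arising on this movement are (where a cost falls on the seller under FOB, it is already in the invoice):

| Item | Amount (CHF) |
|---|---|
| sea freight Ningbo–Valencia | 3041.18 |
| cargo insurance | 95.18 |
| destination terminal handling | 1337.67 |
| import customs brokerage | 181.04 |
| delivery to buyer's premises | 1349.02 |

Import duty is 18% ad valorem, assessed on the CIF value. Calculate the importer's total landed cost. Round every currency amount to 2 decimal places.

FOB: the seller bears costs until goods are on board at the origin port; the buyer bears freight, insurance and all costs thereafter.
CIF value = FOB price + freight + insurance = 272545.19 + 3041.18 + 95.18 = 275681.55
Import duty = 275681.55 × 18% = 49622.68
Buyer bears: freight 3041.18 + insurance 95.18 + destination terminal 1337.67 + brokerage 181.04 + delivery 1349.02 + duty 49622.68 = 55626.77
Landed cost = invoice 272545.19 + 55626.77 = 328171.96

Total landed cost: CHF 328171.96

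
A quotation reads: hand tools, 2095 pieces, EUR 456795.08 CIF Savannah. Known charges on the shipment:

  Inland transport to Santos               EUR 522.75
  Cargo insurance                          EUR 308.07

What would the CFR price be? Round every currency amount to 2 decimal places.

CFR price: EUR 456487.01

Not relevant to the conversion: inland to port — on the seller under both CIF and CFR; already in the CIF price and stays in the CFR price.
From CIF to CFR, the seller no longer bears: insurance.
CFR price = 456795.08 − 308.07 = 456487.01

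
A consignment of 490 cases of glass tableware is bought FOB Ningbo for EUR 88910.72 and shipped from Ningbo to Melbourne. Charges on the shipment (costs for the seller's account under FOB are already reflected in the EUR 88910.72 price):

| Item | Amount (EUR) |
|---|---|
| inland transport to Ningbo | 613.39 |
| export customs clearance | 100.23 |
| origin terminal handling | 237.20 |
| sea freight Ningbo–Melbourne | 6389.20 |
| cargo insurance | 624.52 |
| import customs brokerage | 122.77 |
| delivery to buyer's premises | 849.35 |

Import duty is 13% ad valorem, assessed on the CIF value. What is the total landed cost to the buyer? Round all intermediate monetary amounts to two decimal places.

Total landed cost: EUR 109366.74

FOB: the seller bears costs until goods are on board at the origin port; the buyer bears freight, insurance and all costs thereafter.
Already in the invoice (seller's account under FOB): inland to port, export clearance, origin terminal — exclude.
CIF value = FOB price + freight + insurance = 88910.72 + 6389.20 + 624.52 = 95924.44
Import duty = 95924.44 × 13% = 12470.18
Buyer bears: freight 6389.20 + insurance 624.52 + brokerage 122.77 + delivery 849.35 + duty 12470.18 = 20456.02
Landed cost = invoice 88910.72 + 20456.02 = 109366.74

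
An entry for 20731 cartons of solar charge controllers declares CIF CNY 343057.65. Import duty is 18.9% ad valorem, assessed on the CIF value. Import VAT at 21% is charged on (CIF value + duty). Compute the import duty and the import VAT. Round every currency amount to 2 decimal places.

Import duty: CNY 64837.90; import VAT: CNY 85658.07

Import duty = 343057.65 × 18.9% = 64837.90
VAT base = CIF + duty = 343057.65 + 64837.90 = 407895.55
Import VAT = 407895.55 × 21% = 85658.07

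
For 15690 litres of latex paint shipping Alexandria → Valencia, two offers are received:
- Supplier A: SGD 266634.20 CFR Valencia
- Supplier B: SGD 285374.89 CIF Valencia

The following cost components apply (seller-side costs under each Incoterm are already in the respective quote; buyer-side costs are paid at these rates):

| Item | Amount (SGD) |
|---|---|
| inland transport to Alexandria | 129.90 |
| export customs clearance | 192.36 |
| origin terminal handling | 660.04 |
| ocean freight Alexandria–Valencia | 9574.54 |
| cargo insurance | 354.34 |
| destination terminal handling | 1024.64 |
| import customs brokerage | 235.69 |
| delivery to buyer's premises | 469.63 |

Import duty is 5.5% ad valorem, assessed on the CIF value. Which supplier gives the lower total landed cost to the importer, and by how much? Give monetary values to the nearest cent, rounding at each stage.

Supplier A (CFR):
CIF value = CFR price + insurance = 266634.20 + 354.34 = 266988.54
Import duty = 266988.54 × 5.5% = 14684.37
Buyer bears (A): 354.34 + 1024.64 + 235.69 + 469.63 = 2084.30
Landed cost (A) = invoice 266634.20 + 2084.30 + duty 14684.37 = 283402.87
Supplier B (CIF):
The CIF price already equals the CIF value: 285374.89
Import duty = 285374.89 × 5.5% = 15695.62
Buyer bears (B): 1024.64 + 235.69 + 469.63 = 1729.96
Landed cost (B) = invoice 285374.89 + 1729.96 + duty 15695.62 = 302800.47
Difference = |283402.87 − 302800.47| = 19397.60

Supplier A is cheaper by SGD 19397.60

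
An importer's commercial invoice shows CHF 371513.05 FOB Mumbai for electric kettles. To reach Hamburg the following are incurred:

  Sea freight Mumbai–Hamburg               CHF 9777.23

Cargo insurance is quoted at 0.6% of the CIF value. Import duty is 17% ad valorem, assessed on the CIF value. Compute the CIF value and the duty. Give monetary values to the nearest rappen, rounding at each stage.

Let C be the CIF value. C = FOB price + freight + 0.6% × C
C − 0.6% × C = 371513.05 + 9777.23
0.994 × C = 381290.28
C = 381290.28 / 0.994 = 383591.83
Insurance premium = 0.6% × 383591.83 = 2301.55
Import duty = 383591.83 × 17% = 65210.61

CIF value: CHF 383591.83; import duty: CHF 65210.61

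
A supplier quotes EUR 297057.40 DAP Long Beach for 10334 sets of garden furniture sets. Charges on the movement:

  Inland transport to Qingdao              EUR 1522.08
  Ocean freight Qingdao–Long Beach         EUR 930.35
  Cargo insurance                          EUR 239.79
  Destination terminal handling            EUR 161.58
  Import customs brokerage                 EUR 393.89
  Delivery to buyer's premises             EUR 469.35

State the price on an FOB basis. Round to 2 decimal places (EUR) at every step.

Not relevant to the conversion: inland to port — on the seller under both DAP and FOB; already in the DAP price and stays in the FOB price. brokerage — on the buyer under both terms; not part of either seller's price.
From DAP to FOB, the seller no longer bears: freight, insurance, destination terminal, delivery.
FOB price = 297057.40 − 930.35 − 239.79 − 161.58 − 469.35 = 295256.33

FOB price: EUR 295256.33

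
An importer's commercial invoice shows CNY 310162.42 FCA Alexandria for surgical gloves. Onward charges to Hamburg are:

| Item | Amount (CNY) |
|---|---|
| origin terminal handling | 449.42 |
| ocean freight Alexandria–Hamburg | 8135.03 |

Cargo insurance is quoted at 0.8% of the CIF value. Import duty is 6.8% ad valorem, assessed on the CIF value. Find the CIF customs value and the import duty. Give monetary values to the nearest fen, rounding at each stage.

CIF value: CNY 321317.41; import duty: CNY 21849.58

Let C be the CIF value. C = FCA price + pre-shipment costs + freight + 0.8% × C
C − 0.8% × C = 310162.42 + 449.42 + 8135.03
0.992 × C = 318746.87
C = 318746.87 / 0.992 = 321317.41
Insurance premium = 0.8% × 321317.41 = 2570.54
Import duty = 321317.41 × 6.8% = 21849.58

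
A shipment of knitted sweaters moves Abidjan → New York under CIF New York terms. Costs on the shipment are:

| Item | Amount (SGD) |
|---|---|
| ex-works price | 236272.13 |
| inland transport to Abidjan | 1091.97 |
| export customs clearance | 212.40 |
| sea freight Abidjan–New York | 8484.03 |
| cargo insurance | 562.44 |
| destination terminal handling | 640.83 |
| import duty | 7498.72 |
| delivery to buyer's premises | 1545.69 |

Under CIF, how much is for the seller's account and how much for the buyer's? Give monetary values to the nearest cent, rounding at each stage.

Seller: SGD 246622.97; buyer: SGD 9685.24

CIF: the seller pays costs through ocean freight and marine insurance to the destination port.
Seller's account: goods 236272.13 + inland to port 1091.97 + export clearance 212.40 + freight 8484.03 + insurance 562.44 = 246622.97
Buyer's account: destination terminal 640.83 + duty 7498.72 + delivery 1545.69 = 9685.24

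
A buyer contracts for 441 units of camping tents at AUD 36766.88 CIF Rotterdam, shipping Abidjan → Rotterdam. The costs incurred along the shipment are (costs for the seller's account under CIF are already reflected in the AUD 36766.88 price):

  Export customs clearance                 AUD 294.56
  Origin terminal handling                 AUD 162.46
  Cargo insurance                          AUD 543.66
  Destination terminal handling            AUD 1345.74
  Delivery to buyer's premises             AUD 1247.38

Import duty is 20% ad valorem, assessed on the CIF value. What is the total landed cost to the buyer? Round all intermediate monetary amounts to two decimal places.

CIF: the seller pays costs through ocean freight and marine insurance to the destination port.
Already in the invoice (seller's account under CIF): export clearance, origin terminal, insurance — exclude.
The CIF price already equals the CIF value: 36766.88
Import duty = 36766.88 × 20% = 7353.38
Buyer bears: destination terminal 1345.74 + delivery 1247.38 + duty 7353.38 = 9946.50
Landed cost = invoice 36766.88 + 9946.50 = 46713.38

Total landed cost: AUD 46713.38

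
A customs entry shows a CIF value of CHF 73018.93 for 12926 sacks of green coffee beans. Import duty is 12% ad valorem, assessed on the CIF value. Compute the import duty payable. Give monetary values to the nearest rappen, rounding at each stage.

Import duty = 73018.93 × 12% = 8762.27

Import duty: CHF 8762.27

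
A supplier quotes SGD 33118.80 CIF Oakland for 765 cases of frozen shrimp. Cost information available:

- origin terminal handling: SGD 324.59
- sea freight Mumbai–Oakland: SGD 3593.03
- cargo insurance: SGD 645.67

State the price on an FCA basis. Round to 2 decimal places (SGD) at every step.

From CIF to FCA, the seller no longer bears: origin terminal, freight, insurance.
FCA price = 33118.80 − 324.59 − 3593.03 − 645.67 = 28555.51

FCA price: SGD 28555.51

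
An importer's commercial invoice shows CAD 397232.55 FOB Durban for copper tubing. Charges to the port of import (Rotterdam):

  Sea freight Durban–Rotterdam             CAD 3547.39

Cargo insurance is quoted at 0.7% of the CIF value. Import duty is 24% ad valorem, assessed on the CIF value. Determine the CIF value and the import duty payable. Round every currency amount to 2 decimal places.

CIF value: CAD 403605.18; import duty: CAD 96865.24

Let C be the CIF value. C = FOB price + freight + 0.7% × C
C − 0.7% × C = 397232.55 + 3547.39
0.993 × C = 400779.94
C = 400779.94 / 0.993 = 403605.18
Insurance premium = 0.7% × 403605.18 = 2825.24
Import duty = 403605.18 × 24% = 96865.24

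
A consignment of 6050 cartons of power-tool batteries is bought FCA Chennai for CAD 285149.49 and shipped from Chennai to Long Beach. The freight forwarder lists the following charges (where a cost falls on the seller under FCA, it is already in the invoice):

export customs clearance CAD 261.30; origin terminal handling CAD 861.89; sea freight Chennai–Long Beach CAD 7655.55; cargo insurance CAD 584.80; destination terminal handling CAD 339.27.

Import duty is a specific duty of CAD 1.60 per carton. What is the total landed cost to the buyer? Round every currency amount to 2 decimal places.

FCA: the seller delivers export-cleared goods to the carrier; the buyer bears costs from that point.
Already in the invoice (seller's account under FCA): export clearance — exclude.
CIF value = FCA price + origin terminal + freight + insurance = 285149.49 + 861.89 + 7655.55 + 584.80 = 294251.73
Import duty = 6050 × 1.60 = 9680.00
Buyer bears: origin terminal 861.89 + freight 7655.55 + insurance 584.80 + destination terminal 339.27 + duty 9680.00 = 19121.51
Landed cost = invoice 285149.49 + 19121.51 = 304271.00

Total landed cost: CAD 304271.00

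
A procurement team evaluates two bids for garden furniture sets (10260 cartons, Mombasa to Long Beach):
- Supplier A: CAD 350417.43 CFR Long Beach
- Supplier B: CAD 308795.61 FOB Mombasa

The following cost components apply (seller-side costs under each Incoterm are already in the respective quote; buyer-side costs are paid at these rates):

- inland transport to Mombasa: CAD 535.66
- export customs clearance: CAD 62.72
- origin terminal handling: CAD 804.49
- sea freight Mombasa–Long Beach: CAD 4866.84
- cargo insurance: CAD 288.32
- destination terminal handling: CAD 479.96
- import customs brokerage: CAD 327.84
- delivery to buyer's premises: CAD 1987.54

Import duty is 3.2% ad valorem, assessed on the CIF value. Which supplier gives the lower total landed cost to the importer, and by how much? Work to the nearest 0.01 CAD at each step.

Supplier A (CFR):
CIF value = CFR price + insurance = 350417.43 + 288.32 = 350705.75
Import duty = 350705.75 × 3.2% = 11222.58
Buyer bears (A): 288.32 + 479.96 + 327.84 + 1987.54 = 3083.66
Landed cost (A) = invoice 350417.43 + 3083.66 + duty 11222.58 = 364723.67
Supplier B (FOB):
CIF value = FOB price + freight + insurance = 308795.61 + 4866.84 + 288.32 = 313950.77
Import duty = 313950.77 × 3.2% = 10046.42
Buyer bears (B): 4866.84 + 288.32 + 479.96 + 327.84 + 1987.54 = 7950.50
Landed cost (B) = invoice 308795.61 + 7950.50 + duty 10046.42 = 326792.53
Difference = |364723.67 − 326792.53| = 37931.14

Supplier B is cheaper by CAD 37931.14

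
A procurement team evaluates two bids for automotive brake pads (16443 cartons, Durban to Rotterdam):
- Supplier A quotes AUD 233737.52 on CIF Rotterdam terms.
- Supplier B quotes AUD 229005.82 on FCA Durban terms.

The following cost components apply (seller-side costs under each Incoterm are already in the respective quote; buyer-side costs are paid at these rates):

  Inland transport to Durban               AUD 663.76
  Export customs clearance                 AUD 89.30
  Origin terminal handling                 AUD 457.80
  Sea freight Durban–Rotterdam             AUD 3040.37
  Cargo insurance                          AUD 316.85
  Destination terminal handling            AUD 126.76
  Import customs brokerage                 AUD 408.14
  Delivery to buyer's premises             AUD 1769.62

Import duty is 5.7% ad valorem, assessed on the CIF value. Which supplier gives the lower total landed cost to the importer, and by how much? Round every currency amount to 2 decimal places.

Supplier A (CIF):
The CIF price already equals the CIF value: 233737.52
Import duty = 233737.52 × 5.7% = 13323.04
Buyer bears (A): 126.76 + 408.14 + 1769.62 = 2304.52
Landed cost (A) = invoice 233737.52 + 2304.52 + duty 13323.04 = 249365.08
Supplier B (FCA):
CIF value = FCA price + origin terminal + freight + insurance = 229005.82 + 457.80 + 3040.37 + 316.85 = 232820.84
Import duty = 232820.84 × 5.7% = 13270.79
Buyer bears (B): 457.80 + 3040.37 + 316.85 + 126.76 + 408.14 + 1769.62 = 6119.54
Landed cost (B) = invoice 229005.82 + 6119.54 + duty 13270.79 = 248396.15
Difference = |249365.08 − 248396.15| = 968.93

Supplier B is cheaper by AUD 968.93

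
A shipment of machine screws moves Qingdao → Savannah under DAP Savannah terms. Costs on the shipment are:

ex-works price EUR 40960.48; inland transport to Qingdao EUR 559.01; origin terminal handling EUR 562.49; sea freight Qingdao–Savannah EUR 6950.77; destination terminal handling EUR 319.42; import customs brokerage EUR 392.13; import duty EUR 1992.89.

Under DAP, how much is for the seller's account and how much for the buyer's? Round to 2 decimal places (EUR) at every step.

DAP: the seller bears all costs to the named destination except import duty and clearance.
Seller's account: goods 40960.48 + inland to port 559.01 + origin terminal 562.49 + freight 6950.77 + destination terminal 319.42 = 49352.17
Buyer's account: brokerage 392.13 + duty 1992.89 = 2385.02

Seller: EUR 49352.17; buyer: EUR 2385.02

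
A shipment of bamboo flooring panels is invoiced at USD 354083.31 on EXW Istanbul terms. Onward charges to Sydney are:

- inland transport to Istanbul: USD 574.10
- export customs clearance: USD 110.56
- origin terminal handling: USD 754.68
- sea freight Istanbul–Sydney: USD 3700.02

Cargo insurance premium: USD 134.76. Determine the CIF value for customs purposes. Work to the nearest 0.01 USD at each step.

CIF = EXW price + pre-shipment costs + freight + insurance
CIF = 354083.31 + 574.10 + 110.56 + 754.68 + 3700.02 + 134.76 = 359357.43

CIF value: USD 359357.43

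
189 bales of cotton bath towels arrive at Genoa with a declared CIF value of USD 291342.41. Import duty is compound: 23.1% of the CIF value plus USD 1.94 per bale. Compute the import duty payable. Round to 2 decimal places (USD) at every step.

Import duty: USD 67666.76

Ad valorem component: 291342.41 × 23.1% = 67300.10
Specific component: 189 × 1.94 = 366.66
Import duty = 67300.10 + 366.66 = 67666.76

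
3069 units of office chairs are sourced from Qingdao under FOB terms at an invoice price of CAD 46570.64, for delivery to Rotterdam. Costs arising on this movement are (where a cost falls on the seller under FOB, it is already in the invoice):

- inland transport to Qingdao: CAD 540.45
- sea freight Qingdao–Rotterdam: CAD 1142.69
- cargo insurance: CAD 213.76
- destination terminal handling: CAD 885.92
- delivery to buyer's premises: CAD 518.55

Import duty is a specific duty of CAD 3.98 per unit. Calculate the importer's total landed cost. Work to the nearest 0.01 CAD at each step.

Total landed cost: CAD 61546.18

FOB: the seller bears costs until goods are on board at the origin port; the buyer bears freight, insurance and all costs thereafter.
Already in the invoice (seller's account under FOB): inland to port — exclude.
CIF value = FOB price + freight + insurance = 46570.64 + 1142.69 + 213.76 = 47927.09
Import duty = 3069 × 3.98 = 12214.62
Buyer bears: freight 1142.69 + insurance 213.76 + destination terminal 885.92 + delivery 518.55 + duty 12214.62 = 14975.54
Landed cost = invoice 46570.64 + 14975.54 = 61546.18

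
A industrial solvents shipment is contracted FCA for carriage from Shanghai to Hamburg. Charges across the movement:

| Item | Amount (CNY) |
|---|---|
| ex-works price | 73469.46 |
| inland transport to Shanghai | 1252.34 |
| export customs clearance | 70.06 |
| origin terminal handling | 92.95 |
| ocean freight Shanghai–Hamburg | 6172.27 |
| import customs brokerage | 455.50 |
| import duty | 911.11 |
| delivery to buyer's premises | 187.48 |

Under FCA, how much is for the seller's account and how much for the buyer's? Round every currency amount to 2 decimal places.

Seller: CNY 74791.86; buyer: CNY 7819.31

FCA: the seller delivers export-cleared goods to the carrier; the buyer bears costs from that point.
Seller's account: goods 73469.46 + inland to port 1252.34 + export clearance 70.06 = 74791.86
Buyer's account: origin terminal 92.95 + freight 6172.27 + brokerage 455.50 + duty 911.11 + delivery 187.48 = 7819.31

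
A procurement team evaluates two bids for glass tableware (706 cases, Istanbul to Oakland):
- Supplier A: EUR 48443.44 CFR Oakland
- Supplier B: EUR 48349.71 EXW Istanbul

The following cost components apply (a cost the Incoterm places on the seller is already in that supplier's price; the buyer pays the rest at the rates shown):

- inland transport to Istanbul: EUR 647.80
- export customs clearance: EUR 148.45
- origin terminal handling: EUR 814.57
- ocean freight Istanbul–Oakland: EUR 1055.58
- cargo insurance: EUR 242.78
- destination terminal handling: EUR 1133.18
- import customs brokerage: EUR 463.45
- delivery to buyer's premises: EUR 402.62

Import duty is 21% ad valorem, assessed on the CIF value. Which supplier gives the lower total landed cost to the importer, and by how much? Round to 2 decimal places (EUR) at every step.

Supplier A (CFR):
CIF value = CFR price + insurance = 48443.44 + 242.78 = 48686.22
Import duty = 48686.22 × 21% = 10224.11
Buyer bears (A): 242.78 + 1133.18 + 463.45 + 402.62 = 2242.03
Landed cost (A) = invoice 48443.44 + 2242.03 + duty 10224.11 = 60909.58
Supplier B (EXW):
CIF value = EXW price + inland to port + export clearance + origin terminal + freight + insurance = 48349.71 + 647.80 + 148.45 + 814.57 + 1055.58 + 242.78 = 51258.89
Import duty = 51258.89 × 21% = 10764.37
Buyer bears (B): 647.80 + 148.45 + 814.57 + 1055.58 + 242.78 + 1133.18 + 463.45 + 402.62 = 4908.43
Landed cost (B) = invoice 48349.71 + 4908.43 + duty 10764.37 = 64022.51
Difference = |60909.58 − 64022.51| = 3112.93

Supplier A is cheaper by EUR 3112.93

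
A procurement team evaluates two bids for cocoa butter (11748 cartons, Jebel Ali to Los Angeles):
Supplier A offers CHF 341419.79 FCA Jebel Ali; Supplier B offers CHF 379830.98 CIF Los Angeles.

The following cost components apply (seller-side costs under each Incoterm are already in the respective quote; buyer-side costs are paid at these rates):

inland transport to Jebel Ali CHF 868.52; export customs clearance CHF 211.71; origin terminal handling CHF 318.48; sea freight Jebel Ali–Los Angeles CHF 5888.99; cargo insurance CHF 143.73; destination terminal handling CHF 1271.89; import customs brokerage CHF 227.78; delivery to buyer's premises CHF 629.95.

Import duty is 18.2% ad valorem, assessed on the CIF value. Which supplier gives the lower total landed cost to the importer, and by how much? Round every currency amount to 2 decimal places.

Supplier A (FCA):
CIF value = FCA price + origin terminal + freight + insurance = 341419.79 + 318.48 + 5888.99 + 143.73 = 347770.99
Import duty = 347770.99 × 18.2% = 63294.32
Buyer bears (A): 318.48 + 5888.99 + 143.73 + 1271.89 + 227.78 + 629.95 = 8480.82
Landed cost (A) = invoice 341419.79 + 8480.82 + duty 63294.32 = 413194.93
Supplier B (CIF):
The CIF price already equals the CIF value: 379830.98
Import duty = 379830.98 × 18.2% = 69129.24
Buyer bears (B): 1271.89 + 227.78 + 629.95 = 2129.62
Landed cost (B) = invoice 379830.98 + 2129.62 + duty 69129.24 = 451089.84
Difference = |413194.93 − 451089.84| = 37894.91

Supplier A is cheaper by CHF 37894.91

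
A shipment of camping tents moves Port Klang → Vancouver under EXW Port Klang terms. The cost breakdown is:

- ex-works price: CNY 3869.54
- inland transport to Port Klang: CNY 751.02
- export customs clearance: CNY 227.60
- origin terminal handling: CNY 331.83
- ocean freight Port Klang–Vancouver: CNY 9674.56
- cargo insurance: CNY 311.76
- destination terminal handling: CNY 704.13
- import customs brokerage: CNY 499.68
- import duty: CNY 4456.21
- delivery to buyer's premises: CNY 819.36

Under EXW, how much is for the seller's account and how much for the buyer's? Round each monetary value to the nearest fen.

EXW: the seller makes goods available at their premises; the buyer bears all onward costs.
Seller's account: goods 3869.54 = 3869.54
Buyer's account: inland to port 751.02 + export clearance 227.60 + origin terminal 331.83 + freight 9674.56 + insurance 311.76 + destination terminal 704.13 + brokerage 499.68 + duty 4456.21 + delivery 819.36 = 17776.15

Seller: CNY 3869.54; buyer: CNY 17776.15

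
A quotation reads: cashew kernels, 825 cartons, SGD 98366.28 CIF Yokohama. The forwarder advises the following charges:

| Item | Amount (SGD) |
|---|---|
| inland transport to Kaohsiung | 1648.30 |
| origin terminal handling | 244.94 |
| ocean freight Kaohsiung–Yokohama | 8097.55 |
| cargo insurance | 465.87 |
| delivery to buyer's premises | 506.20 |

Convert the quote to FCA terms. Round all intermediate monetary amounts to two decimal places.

Not relevant to the conversion: inland to port — on the seller under both CIF and FCA; already in the CIF price and stays in the FCA price. delivery — on the buyer under both terms; not part of either seller's price.
From CIF to FCA, the seller no longer bears: origin terminal, freight, insurance.
FCA price = 98366.28 − 244.94 − 8097.55 − 465.87 = 89557.92

FCA price: SGD 89557.92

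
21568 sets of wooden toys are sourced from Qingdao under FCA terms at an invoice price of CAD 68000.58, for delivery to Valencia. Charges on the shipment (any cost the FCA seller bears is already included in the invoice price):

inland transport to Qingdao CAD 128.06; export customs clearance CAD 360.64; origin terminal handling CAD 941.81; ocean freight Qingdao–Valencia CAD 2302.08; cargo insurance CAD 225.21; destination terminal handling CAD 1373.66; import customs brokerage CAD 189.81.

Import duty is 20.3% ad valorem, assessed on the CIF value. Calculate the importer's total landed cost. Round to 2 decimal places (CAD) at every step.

Total landed cost: CAD 87541.50

FCA: the seller delivers export-cleared goods to the carrier; the buyer bears costs from that point.
Already in the invoice (seller's account under FCA): inland to port, export clearance — exclude.
CIF value = FCA price + origin terminal + freight + insurance = 68000.58 + 941.81 + 2302.08 + 225.21 = 71469.68
Import duty = 71469.68 × 20.3% = 14508.35
Buyer bears: origin terminal 941.81 + freight 2302.08 + insurance 225.21 + destination terminal 1373.66 + brokerage 189.81 + duty 14508.35 = 19540.92
Landed cost = invoice 68000.58 + 19540.92 = 87541.50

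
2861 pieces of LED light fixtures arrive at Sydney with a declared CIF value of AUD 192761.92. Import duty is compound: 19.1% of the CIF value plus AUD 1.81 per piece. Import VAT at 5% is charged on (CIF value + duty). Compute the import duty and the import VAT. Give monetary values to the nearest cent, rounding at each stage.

Ad valorem component: 192761.92 × 19.1% = 36817.53
Specific component: 2861 × 1.81 = 5178.41
Import duty = 36817.53 + 5178.41 = 41995.94
VAT base = CIF + duty = 192761.92 + 41995.94 = 234757.86
Import VAT = 234757.86 × 5% = 11737.89

Import duty: AUD 41995.94; import VAT: AUD 11737.89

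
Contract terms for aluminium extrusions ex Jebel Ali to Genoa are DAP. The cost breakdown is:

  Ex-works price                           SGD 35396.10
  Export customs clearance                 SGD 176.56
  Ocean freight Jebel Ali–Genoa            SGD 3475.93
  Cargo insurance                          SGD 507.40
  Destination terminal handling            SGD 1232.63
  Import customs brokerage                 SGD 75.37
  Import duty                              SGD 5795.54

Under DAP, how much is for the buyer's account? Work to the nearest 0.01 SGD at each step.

Buyer's account: SGD 5870.91

DAP: the seller bears all costs to the named destination except import duty and clearance.
Seller's account: goods 35396.10 + export clearance 176.56 + freight 3475.93 + insurance 507.40 + destination terminal 1232.63 = 40788.62
Buyer's account: brokerage 75.37 + duty 5795.54 = 5870.91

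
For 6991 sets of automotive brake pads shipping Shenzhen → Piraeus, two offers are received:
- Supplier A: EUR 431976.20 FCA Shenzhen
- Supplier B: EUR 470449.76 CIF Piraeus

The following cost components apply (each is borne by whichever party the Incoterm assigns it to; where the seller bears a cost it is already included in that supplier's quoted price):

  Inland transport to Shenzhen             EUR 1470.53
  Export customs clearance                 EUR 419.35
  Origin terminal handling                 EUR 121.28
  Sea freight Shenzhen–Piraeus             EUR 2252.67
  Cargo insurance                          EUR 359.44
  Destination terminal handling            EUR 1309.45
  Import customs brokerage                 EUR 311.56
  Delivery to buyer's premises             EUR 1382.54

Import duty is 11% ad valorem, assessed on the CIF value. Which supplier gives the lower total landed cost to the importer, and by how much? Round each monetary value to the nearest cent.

Supplier A (FCA):
CIF value = FCA price + origin terminal + freight + insurance = 431976.20 + 121.28 + 2252.67 + 359.44 = 434709.59
Import duty = 434709.59 × 11% = 47818.05
Buyer bears (A): 121.28 + 2252.67 + 359.44 + 1309.45 + 311.56 + 1382.54 = 5736.94
Landed cost (A) = invoice 431976.20 + 5736.94 + duty 47818.05 = 485531.19
Supplier B (CIF):
The CIF price already equals the CIF value: 470449.76
Import duty = 470449.76 × 11% = 51749.47
Buyer bears (B): 1309.45 + 311.56 + 1382.54 = 3003.55
Landed cost (B) = invoice 470449.76 + 3003.55 + duty 51749.47 = 525202.78
Difference = |485531.19 − 525202.78| = 39671.59

Supplier A is cheaper by EUR 39671.59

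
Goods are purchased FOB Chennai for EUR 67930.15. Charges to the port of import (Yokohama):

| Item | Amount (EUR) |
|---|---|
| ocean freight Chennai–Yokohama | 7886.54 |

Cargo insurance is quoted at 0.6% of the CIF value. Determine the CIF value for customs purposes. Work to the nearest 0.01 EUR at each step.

CIF value: EUR 76274.34

Let C be the CIF value. C = FOB price + freight + 0.6% × C
C − 0.6% × C = 67930.15 + 7886.54
0.994 × C = 75816.69
C = 75816.69 / 0.994 = 76274.34
Insurance premium = 0.6% × 76274.34 = 457.65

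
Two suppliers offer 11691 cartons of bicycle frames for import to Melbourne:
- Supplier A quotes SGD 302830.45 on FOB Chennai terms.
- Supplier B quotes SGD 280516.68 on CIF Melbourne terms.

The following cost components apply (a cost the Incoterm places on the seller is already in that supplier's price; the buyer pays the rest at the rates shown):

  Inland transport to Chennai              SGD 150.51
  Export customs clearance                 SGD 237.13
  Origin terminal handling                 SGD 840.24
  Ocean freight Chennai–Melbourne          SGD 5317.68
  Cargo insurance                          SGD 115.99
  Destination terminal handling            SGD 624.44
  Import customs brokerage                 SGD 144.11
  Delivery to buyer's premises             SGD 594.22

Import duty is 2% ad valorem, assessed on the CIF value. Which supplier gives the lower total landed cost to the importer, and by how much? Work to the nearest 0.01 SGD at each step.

Supplier B is cheaper by SGD 28302.39

Supplier A (FOB):
CIF value = FOB price + freight + insurance = 302830.45 + 5317.68 + 115.99 = 308264.12
Import duty = 308264.12 × 2% = 6165.28
Buyer bears (A): 5317.68 + 115.99 + 624.44 + 144.11 + 594.22 = 6796.44
Landed cost (A) = invoice 302830.45 + 6796.44 + duty 6165.28 = 315792.17
Supplier B (CIF):
The CIF price already equals the CIF value: 280516.68
Import duty = 280516.68 × 2% = 5610.33
Buyer bears (B): 624.44 + 144.11 + 594.22 = 1362.77
Landed cost (B) = invoice 280516.68 + 1362.77 + duty 5610.33 = 287489.78
Difference = |315792.17 − 287489.78| = 28302.39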